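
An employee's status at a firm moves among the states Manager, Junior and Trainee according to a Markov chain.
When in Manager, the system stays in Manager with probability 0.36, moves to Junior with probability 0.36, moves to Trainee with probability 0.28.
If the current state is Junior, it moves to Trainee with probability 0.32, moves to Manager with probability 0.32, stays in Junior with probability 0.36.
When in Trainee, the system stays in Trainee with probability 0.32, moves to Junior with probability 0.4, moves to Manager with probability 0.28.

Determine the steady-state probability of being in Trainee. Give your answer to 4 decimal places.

0.3072

Let the stationary distribution be π with π = πP and π_1 + π_2 + π_3 = 1.
π_1 = 0.36·π_1 + 0.32·π_2 + 0.28·π_3
π_2 = 0.36·π_1 + 0.36·π_2 + 0.4·π_3
Solving with the normalization constraint gives π = (0.3205, 0.3723, 0.3072).
So the stationary probability of Trainee is 0.3072.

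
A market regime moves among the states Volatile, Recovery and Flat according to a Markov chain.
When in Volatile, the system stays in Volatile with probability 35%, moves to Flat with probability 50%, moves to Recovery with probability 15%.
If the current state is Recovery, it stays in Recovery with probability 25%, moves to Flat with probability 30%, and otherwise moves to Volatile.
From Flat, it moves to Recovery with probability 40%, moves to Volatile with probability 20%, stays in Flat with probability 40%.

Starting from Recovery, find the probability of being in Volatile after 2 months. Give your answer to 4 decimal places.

Sum over the intermediate state after 1 month:
P = P(Recovery→Volatile)·P(Volatile→Volatile) + P(Recovery→Recovery)·P(Recovery→Volatile) + P(Recovery→Flat)·P(Flat→Volatile)
  = 0.45×0.35 + 0.25×0.45 + 0.3×0.2
  = 0.1575 + 0.1125 + 0.0600 = 0.3300

0.3300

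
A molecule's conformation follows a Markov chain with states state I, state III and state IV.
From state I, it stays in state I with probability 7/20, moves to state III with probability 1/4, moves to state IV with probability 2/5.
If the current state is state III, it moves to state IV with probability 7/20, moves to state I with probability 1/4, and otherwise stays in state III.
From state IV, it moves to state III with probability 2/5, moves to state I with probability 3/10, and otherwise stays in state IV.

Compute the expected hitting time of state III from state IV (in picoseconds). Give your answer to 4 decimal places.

Let t(s) be the expected number of picoseconds to first reach state III from state s, with t(state III) = 0. Conditioning on the first picosecond:
t(state I) = 1 + 0.35·t(state I) + 0.4·t(state IV)
t(state IV) = 1 + 0.3·t(state I) + 0.3·t(state IV)
Solving: t(state I) = 3.2836, t(state IV) = 2.8358.
Expected picoseconds from state IV to state III: 2.8358.

2.8358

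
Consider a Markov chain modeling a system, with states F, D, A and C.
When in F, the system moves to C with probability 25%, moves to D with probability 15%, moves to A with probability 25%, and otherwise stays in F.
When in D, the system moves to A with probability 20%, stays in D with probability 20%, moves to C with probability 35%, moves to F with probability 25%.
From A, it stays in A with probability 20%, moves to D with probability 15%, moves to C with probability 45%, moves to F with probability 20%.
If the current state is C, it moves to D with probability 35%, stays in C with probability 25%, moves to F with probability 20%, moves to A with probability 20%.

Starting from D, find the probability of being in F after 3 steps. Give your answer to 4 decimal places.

Propagate the distribution vector 3 steps from D.
After 0 steps: (0.0000, 1.0000, 0.0000, 0.0000)
After 1 step: (0.2500, 0.2000, 0.2000, 0.3500)
After 2 steps: (0.2475, 0.2300, 0.2125, 0.3100)
After 3 steps: (0.2486, 0.2235, 0.2124, 0.3155)
P(in F after 3 steps) = 0.2486

0.2486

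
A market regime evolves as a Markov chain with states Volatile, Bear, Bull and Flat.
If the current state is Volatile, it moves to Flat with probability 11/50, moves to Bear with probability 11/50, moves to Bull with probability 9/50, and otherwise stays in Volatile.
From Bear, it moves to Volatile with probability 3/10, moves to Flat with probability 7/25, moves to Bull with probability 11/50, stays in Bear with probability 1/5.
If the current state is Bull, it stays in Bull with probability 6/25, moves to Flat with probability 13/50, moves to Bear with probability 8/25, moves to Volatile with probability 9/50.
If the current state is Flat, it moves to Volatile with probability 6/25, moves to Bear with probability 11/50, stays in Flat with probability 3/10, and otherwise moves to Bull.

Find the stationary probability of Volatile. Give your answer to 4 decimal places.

Let the stationary distribution be π with π = πP and π_1 + π_2 + π_3 + π_4 = 1.
π_1 = 0.38·π_1 + 0.3·π_2 + 0.18·π_3 + 0.24·π_4
π_2 = 0.22·π_1 + 0.2·π_2 + 0.32·π_3 + 0.22·π_4
π_3 = 0.18·π_1 + 0.22·π_2 + 0.24·π_3 + 0.24·π_4
Solving with the normalization constraint gives π = (0.2804, 0.2371, 0.2184, 0.2641).
So the stationary probability of Volatile is 0.2804.

0.2804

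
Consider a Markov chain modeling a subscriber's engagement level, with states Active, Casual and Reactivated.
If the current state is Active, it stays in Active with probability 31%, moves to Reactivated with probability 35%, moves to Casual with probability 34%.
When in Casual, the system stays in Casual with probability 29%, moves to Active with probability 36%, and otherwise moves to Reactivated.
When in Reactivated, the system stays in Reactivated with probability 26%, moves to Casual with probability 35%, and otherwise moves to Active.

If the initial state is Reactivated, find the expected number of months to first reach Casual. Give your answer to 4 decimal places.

Let t(s) be the expected number of months to first reach Casual from state s, with t(Casual) = 0. Conditioning on the first month:
t(Active) = 1 + 0.31·t(Active) + 0.35·t(Reactivated)
t(Reactivated) = 1 + 0.39·t(Active) + 0.26·t(Reactivated)
Solving: t(Active) = 2.9137, t(Reactivated) = 2.8869.
Expected months from Reactivated to Casual: 2.8869.

2.8869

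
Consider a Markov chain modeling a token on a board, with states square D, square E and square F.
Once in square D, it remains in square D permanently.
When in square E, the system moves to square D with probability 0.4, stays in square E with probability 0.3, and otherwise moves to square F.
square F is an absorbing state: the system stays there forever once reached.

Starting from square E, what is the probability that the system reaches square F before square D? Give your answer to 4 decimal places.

0.4286

Let h(s) be the probability of absorption at square F starting from transient state s. Then h(square F) = 1 and h(square D) = 0. By first-step analysis:
h(square E) = 0.4·0 + 0.3·h(square E) + 0.3·1
Solving: h(square E) = 0.4286.
Starting from square E, the probability is 0.4286.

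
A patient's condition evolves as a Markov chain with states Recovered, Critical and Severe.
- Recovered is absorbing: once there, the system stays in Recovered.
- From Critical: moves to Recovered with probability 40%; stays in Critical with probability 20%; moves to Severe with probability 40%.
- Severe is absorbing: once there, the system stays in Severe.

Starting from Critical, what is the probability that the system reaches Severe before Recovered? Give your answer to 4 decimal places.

0.5000

Let h(s) be the probability of absorption at Severe starting from transient state s. Then h(Severe) = 1 and h(Recovered) = 0. By first-step analysis:
h(Critical) = 0.4·0 + 0.2·h(Critical) + 0.4·1
Solving: h(Critical) = 0.5000.
Starting from Critical, the probability is 0.5000.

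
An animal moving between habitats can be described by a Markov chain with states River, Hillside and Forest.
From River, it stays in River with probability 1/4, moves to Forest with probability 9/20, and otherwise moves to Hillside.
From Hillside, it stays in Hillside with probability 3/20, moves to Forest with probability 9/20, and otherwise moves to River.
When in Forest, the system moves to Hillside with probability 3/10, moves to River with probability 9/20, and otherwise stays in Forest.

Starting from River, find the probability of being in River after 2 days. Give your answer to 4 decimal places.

Sum over the intermediate state after 1 day:
P = P(River→River)·P(River→River) + P(River→Hillside)·P(Hillside→River) + P(River→Forest)·P(Forest→River)
  = 0.25×0.25 + 0.3×0.4 + 0.45×0.45
  = 0.0625 + 0.1200 + 0.2025 = 0.3850

0.3850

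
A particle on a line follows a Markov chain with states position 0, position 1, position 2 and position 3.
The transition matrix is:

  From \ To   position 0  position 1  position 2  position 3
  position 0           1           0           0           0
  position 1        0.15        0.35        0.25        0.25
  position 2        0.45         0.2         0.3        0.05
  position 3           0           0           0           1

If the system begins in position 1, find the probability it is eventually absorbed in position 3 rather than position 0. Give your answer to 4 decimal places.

0.4630

Let h(s) be the probability of absorption at position 3 starting from transient state s. Then h(position 3) = 1 and h(position 0) = 0. By first-step analysis:
h(position 1) = 0.15·0 + 0.35·h(position 1) + 0.25·h(position 2) + 0.25·1
h(position 2) = 0.45·0 + 0.2·h(position 1) + 0.3·h(position 2) + 0.05·1
Solving: h(position 1) = 0.4630, h(position 2) = 0.2037.
Starting from position 1, the probability is 0.4630.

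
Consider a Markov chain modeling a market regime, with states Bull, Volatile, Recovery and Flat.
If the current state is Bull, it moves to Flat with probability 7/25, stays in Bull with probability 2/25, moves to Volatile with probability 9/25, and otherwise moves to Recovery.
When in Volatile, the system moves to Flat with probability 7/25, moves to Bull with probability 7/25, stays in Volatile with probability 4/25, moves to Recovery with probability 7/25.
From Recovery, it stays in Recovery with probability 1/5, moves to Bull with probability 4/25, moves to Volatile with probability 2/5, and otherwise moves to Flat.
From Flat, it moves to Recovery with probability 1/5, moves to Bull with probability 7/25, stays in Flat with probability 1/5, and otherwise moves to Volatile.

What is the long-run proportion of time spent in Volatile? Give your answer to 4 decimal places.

Let the stationary distribution be π with π = πP and π_1 + π_2 + π_3 + π_4 = 1.
π_1 = 0.08·π_1 + 0.28·π_2 + 0.16·π_3 + 0.28·π_4
π_2 = 0.36·π_1 + 0.16·π_2 + 0.4·π_3 + 0.32·π_4
π_3 = 0.28·π_1 + 0.28·π_2 + 0.2·π_3 + 0.2·π_4
Solving with the normalization constraint gives π = (0.2093, 0.2997, 0.2407, 0.2503).
So the stationary probability of Volatile is 0.2997.

0.2997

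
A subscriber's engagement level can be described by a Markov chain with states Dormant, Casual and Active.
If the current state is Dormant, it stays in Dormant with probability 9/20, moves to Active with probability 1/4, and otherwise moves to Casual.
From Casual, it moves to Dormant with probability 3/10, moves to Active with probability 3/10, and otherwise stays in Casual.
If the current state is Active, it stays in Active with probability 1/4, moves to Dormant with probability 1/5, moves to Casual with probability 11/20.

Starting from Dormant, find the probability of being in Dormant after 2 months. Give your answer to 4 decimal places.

0.3425

Sum over the intermediate state after 1 month:
P = P(Dormant→Dormant)·P(Dormant→Dormant) + P(Dormant→Casual)·P(Casual→Dormant) + P(Dormant→Active)·P(Active→Dormant)
  = 0.45×0.45 + 0.3×0.3 + 0.25×0.2
  = 0.2025 + 0.0900 + 0.0500 = 0.3425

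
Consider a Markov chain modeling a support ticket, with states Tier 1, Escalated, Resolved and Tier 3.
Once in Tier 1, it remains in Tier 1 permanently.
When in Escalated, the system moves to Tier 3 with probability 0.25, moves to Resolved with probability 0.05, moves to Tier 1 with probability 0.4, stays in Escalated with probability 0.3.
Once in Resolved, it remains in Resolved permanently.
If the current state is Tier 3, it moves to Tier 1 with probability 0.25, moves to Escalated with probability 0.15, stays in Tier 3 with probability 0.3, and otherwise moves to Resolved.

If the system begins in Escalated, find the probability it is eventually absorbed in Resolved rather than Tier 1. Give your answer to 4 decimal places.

Let h(s) be the probability of absorption at Resolved starting from transient state s. Then h(Resolved) = 1 and h(Tier 1) = 0. By first-step analysis:
h(Escalated) = 0.4·0 + 0.3·h(Escalated) + 0.05·1 + 0.25·h(Tier 3)
h(Tier 3) = 0.25·0 + 0.15·h(Escalated) + 0.3·1 + 0.3·h(Tier 3)
Solving: h(Escalated) = 0.2431, h(Tier 3) = 0.4807.
Starting from Escalated, the probability is 0.2431.

0.2431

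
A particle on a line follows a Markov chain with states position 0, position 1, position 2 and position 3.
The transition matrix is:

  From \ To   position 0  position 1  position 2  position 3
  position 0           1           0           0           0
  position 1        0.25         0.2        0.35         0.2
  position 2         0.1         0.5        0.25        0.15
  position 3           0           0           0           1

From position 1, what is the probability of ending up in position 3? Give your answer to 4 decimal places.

0.4765

Let h(s) be the probability of absorption at position 3 starting from transient state s. Then h(position 3) = 1 and h(position 0) = 0. By first-step analysis:
h(position 1) = 0.25·0 + 0.2·h(position 1) + 0.35·h(position 2) + 0.2·1
h(position 2) = 0.1·0 + 0.5·h(position 1) + 0.25·h(position 2) + 0.15·1
Solving: h(position 1) = 0.4765, h(position 2) = 0.5176.
Starting from position 1, the probability is 0.4765.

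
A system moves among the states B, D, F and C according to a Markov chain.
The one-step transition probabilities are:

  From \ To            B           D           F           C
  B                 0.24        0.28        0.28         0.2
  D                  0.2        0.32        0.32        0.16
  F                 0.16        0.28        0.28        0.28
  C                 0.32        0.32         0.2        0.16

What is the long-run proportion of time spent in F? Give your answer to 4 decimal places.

0.2758

Let the stationary distribution be π with π = πP and π_1 + π_2 + π_3 + π_4 = 1.
π_1 = 0.24·π_1 + 0.2·π_2 + 0.16·π_3 + 0.32·π_4
π_2 = 0.28·π_1 + 0.32·π_2 + 0.28·π_3 + 0.32·π_4
π_3 = 0.28·π_1 + 0.32·π_2 + 0.28·π_3 + 0.2·π_4
Solving with the normalization constraint gives π = (0.2221, 0.3001, 0.2758, 0.2020).
So the stationary probability of F is 0.2758.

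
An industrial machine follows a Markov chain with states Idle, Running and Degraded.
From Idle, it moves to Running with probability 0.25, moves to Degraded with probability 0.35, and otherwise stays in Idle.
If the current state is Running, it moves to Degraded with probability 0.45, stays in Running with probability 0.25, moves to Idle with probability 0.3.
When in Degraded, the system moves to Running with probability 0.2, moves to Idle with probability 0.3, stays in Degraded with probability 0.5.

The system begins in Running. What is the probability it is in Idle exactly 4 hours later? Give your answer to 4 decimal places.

Propagate the distribution vector 4 hours from Running.
After 0 hours: (0.0000, 1.0000, 0.0000)
After 1 hour: (0.3000, 0.2500, 0.4500)
After 2 hours: (0.3300, 0.2275, 0.4425)
After 3 hours: (0.3330, 0.2279, 0.4391)
After 4 hours: (0.3333, 0.2280, 0.4387)
P(in Idle after 4 hours) = 0.3333

0.3333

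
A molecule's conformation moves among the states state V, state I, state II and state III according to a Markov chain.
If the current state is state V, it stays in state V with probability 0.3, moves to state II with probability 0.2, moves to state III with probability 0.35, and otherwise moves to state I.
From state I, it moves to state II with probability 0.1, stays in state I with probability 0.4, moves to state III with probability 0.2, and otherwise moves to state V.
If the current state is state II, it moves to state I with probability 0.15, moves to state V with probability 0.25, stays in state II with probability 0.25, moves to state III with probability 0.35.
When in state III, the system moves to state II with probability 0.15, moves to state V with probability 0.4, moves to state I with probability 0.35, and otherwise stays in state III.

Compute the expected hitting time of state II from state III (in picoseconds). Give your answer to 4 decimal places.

6.5811

Let t(s) be the expected number of picoseconds to first reach state II from state s, with t(state II) = 0. Conditioning on the first picosecond:
t(state V) = 1 + 0.3·t(state V) + 0.15·t(state I) + 0.35·t(state III)
t(state I) = 1 + 0.3·t(state V) + 0.4·t(state I) + 0.2·t(state III)
t(state III) = 1 + 0.4·t(state V) + 0.35·t(state I) + 0.1·t(state III)
Solving: t(state V) = 6.2119, t(state I) = 6.9663, t(state III) = 6.5811.
Expected picoseconds from state III to state II: 6.5811.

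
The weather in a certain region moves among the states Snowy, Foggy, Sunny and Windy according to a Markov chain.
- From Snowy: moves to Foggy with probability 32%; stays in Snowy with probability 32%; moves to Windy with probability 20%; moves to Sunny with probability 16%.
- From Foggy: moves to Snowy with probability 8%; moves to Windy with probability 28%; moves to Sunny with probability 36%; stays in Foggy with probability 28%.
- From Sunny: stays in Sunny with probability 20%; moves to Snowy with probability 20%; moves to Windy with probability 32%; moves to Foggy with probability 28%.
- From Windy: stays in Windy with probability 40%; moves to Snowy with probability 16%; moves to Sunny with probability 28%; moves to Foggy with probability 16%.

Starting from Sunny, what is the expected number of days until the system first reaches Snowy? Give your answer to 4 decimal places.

6.3387

Let t(s) be the expected number of days to first reach Snowy from state s, with t(Snowy) = 0. Conditioning on the first day:
t(Foggy) = 1 + 0.28·t(Foggy) + 0.36·t(Sunny) + 0.28·t(Windy)
t(Sunny) = 1 + 0.28·t(Foggy) + 0.2·t(Sunny) + 0.32·t(Windy)
t(Windy) = 1 + 0.16·t(Foggy) + 0.28·t(Sunny) + 0.4·t(Windy)
Solving: t(Foggy) = 7.0922, t(Sunny) = 6.3387, t(Windy) = 6.5160.
Expected days from Sunny to Snowy: 6.3387.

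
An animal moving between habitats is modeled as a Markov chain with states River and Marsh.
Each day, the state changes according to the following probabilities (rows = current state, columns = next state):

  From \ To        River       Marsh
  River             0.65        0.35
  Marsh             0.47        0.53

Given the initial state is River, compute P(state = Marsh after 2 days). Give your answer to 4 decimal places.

0.4130

Sum over the intermediate state after 1 day:
P = P(River→River)·P(River→Marsh) + P(River→Marsh)·P(Marsh→Marsh)
  = 0.65×0.35 + 0.35×0.53
  = 0.2275 + 0.1855 = 0.4130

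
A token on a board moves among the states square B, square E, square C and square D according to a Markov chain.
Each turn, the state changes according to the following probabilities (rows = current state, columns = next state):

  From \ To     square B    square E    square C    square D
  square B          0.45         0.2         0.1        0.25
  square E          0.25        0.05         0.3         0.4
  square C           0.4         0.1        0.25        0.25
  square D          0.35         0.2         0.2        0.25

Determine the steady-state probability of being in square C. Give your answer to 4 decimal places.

0.1869

Let the stationary distribution be π with π = πP and π_1 + π_2 + π_3 + π_4 = 1.
π_1 = 0.45·π_1 + 0.25·π_2 + 0.4·π_3 + 0.35·π_4
π_2 = 0.2·π_1 + 0.05·π_2 + 0.1·π_3 + 0.2·π_4
π_3 = 0.1·π_1 + 0.3·π_2 + 0.25·π_3 + 0.2·π_4
Solving with the normalization constraint gives π = (0.3818, 0.1577, 0.1869, 0.2736).
So the stationary probability of square C is 0.1869.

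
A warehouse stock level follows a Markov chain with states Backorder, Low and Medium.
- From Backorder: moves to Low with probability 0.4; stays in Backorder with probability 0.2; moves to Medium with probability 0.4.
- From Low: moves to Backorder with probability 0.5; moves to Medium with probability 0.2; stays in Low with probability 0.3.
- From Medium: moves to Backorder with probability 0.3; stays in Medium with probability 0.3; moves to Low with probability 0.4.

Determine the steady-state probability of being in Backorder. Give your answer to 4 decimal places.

0.3388

Let the stationary distribution be π with π = πP and π_1 + π_2 + π_3 = 1.
π_1 = 0.2·π_1 + 0.5·π_2 + 0.3·π_3
π_2 = 0.4·π_1 + 0.3·π_2 + 0.4·π_3
Solving with the normalization constraint gives π = (0.3388, 0.3636, 0.2975).
So the stationary probability of Backorder is 0.3388.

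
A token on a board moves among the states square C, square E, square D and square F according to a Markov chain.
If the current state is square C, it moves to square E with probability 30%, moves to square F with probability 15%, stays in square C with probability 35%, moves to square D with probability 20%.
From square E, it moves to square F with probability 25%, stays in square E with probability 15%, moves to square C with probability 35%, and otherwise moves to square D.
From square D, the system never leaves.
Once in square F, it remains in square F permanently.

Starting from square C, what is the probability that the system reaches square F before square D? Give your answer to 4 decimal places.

0.4525

Let h(s) be the probability of absorption at square F starting from transient state s. Then h(square F) = 1 and h(square D) = 0. By first-step analysis:
h(square C) = 0.35·h(square C) + 0.3·h(square E) + 0.2·0 + 0.15·1
h(square E) = 0.35·h(square C) + 0.15·h(square E) + 0.25·0 + 0.25·1
Solving: h(square C) = 0.4525, h(square E) = 0.4804.
Starting from square C, the probability is 0.4525.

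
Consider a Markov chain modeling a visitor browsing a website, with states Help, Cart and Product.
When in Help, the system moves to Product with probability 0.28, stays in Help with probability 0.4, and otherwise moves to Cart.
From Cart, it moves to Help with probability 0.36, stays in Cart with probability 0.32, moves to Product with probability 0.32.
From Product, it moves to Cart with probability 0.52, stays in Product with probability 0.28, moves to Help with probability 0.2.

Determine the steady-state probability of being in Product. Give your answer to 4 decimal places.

Let the stationary distribution be π with π = πP and π_1 + π_2 + π_3 = 1.
π_1 = 0.4·π_1 + 0.36·π_2 + 0.2·π_3
π_2 = 0.32·π_1 + 0.32·π_2 + 0.52·π_3
Solving with the normalization constraint gives π = (0.3258, 0.3790, 0.2952).
So the stationary probability of Product is 0.2952.

0.2952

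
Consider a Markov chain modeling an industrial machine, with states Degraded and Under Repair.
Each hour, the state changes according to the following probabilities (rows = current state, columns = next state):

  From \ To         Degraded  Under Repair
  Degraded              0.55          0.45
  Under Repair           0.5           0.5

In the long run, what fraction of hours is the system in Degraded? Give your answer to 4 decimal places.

0.5263

Let the stationary distribution be π with π = πP and π_1 + π_2 = 1.
π_1 = 0.55·π_1 + 0.5·π_2
Solving with the normalization constraint gives π = (0.5263, 0.4737).
So the stationary probability of Degraded is 0.5263.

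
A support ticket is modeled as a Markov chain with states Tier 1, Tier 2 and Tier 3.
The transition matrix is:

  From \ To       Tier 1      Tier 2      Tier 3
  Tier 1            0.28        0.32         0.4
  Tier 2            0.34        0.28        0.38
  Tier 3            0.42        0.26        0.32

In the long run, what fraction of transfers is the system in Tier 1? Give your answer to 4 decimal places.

Let the stationary distribution be π with π = πP and π_1 + π_2 + π_3 = 1.
π_1 = 0.28·π_1 + 0.34·π_2 + 0.42·π_3
π_2 = 0.32·π_1 + 0.28·π_2 + 0.26·π_3
Solving with the normalization constraint gives π = (0.3483, 0.2866, 0.3651).
So the stationary probability of Tier 1 is 0.3483.

0.3483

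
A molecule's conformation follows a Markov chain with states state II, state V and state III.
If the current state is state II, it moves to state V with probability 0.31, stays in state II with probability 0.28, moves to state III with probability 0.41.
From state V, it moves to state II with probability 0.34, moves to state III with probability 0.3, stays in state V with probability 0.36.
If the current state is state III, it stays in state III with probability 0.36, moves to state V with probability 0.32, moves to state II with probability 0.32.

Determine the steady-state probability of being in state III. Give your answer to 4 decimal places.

Let the stationary distribution be π with π = πP and π_1 + π_2 + π_3 = 1.
π_1 = 0.28·π_1 + 0.34·π_2 + 0.32·π_3
π_2 = 0.31·π_1 + 0.36·π_2 + 0.32·π_3
Solving with the normalization constraint gives π = (0.3140, 0.3301, 0.3559).
So the stationary probability of state III is 0.3559.

0.3559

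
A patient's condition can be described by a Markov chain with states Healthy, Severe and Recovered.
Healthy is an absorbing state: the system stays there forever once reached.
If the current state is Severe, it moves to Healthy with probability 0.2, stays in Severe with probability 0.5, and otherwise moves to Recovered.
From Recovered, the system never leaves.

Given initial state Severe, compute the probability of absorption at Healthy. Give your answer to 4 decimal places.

0.4000

Let h(s) be the probability of absorption at Healthy starting from transient state s. Then h(Healthy) = 1 and h(Recovered) = 0. By first-step analysis:
h(Severe) = 0.2·1 + 0.5·h(Severe) + 0.3·0
Solving: h(Severe) = 0.4000.
Starting from Severe, the probability is 0.4000.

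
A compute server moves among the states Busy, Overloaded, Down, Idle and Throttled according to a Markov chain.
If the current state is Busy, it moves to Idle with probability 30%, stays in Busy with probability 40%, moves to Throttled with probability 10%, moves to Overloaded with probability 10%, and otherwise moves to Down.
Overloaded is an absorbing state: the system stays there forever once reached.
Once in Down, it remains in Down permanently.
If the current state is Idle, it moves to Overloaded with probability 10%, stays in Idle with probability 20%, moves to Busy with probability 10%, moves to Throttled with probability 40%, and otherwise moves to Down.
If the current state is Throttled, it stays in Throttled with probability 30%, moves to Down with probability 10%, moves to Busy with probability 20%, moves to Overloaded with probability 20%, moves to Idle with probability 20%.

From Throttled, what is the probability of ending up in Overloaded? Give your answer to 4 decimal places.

0.5600

Let h(s) be the probability of absorption at Overloaded starting from transient state s. Then h(Overloaded) = 1 and h(Down) = 0. By first-step analysis:
h(Busy) = 0.4·h(Busy) + 0.1·1 + 0.1·0 + 0.3·h(Idle) + 0.1·h(Throttled)
h(Idle) = 0.1·h(Busy) + 0.1·1 + 0.2·0 + 0.2·h(Idle) + 0.4·h(Throttled)
h(Throttled) = 0.2·h(Busy) + 0.2·1 + 0.1·0 + 0.2·h(Idle) + 0.3·h(Throttled)
Solving: h(Busy) = 0.4933, h(Idle) = 0.4667, h(Throttled) = 0.5600.
Starting from Throttled, the probability is 0.5600.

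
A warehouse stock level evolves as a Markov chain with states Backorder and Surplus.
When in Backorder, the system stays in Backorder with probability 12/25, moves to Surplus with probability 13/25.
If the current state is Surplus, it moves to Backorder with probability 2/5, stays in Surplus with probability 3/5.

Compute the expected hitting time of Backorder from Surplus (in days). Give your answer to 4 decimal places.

Let t(s) be the expected number of days to first reach Backorder from state s, with t(Backorder) = 0. Conditioning on the first day:
t(Surplus) = 1 + 0.6·t(Surplus)
Solving: t(Surplus) = 2.5000.
Expected days from Surplus to Backorder: 2.5000.

2.5000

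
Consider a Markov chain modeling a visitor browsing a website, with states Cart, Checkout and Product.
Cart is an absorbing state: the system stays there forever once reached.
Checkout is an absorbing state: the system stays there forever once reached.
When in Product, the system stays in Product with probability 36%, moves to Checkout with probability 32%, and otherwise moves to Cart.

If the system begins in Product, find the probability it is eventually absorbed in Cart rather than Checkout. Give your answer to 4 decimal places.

Let h(s) be the probability of absorption at Cart starting from transient state s. Then h(Cart) = 1 and h(Checkout) = 0. By first-step analysis:
h(Product) = 0.32·1 + 0.32·0 + 0.36·h(Product)
Solving: h(Product) = 0.5000.
Starting from Product, the probability is 0.5000.

0.5000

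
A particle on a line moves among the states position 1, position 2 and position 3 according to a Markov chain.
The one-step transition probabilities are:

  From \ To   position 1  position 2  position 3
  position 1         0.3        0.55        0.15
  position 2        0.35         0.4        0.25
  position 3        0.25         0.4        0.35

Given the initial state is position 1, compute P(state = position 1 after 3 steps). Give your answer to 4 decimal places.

Propagate the distribution vector 3 steps from position 1.
After 0 steps: (1.0000, 0.0000, 0.0000)
After 1 step: (0.3000, 0.5500, 0.1500)
After 2 steps: (0.3200, 0.4450, 0.2350)
After 3 steps: (0.3105, 0.4480, 0.2415)
P(in position 1 after 3 steps) = 0.3105

0.3105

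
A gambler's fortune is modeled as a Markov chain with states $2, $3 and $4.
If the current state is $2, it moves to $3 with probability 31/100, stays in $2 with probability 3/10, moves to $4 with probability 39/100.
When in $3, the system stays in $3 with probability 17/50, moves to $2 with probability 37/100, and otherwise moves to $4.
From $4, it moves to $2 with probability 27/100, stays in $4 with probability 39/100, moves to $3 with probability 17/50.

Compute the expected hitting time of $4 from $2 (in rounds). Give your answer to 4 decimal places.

2.7930

Let t(s) be the expected number of rounds to first reach $4 from state s, with t($4) = 0. Conditioning on the first round:
t($2) = 1 + 0.3·t($2) + 0.31·t($3)
t($3) = 1 + 0.37·t($2) + 0.34·t($3)
Solving: t($2) = 2.7930, t($3) = 3.0809.
Expected rounds from $2 to $4: 2.7930.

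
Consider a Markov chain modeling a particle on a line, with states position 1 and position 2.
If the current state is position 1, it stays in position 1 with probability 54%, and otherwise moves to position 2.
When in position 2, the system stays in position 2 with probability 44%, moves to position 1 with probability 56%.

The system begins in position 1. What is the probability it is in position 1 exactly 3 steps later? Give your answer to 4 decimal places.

Propagate the distribution vector 3 steps from position 1.
After 0 steps: (1.0000, 0.0000)
After 1 step: (0.5400, 0.4600)
After 2 steps: (0.5492, 0.4508)
After 3 steps: (0.5490, 0.4510)
P(in position 1 after 3 steps) = 0.5490

0.5490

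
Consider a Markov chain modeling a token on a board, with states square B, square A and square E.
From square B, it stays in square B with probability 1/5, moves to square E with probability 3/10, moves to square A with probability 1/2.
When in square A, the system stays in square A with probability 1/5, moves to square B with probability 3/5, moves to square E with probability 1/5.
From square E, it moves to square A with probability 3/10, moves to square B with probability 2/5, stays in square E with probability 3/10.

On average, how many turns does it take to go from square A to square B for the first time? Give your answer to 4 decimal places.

1.8000

Let t(s) be the expected number of turns to first reach square B from state s, with t(square B) = 0. Conditioning on the first turn:
t(square A) = 1 + 0.2·t(square A) + 0.2·t(square E)
t(square E) = 1 + 0.3·t(square A) + 0.3·t(square E)
Solving: t(square A) = 1.8000, t(square E) = 2.2000.
Expected turns from square A to square B: 1.8000.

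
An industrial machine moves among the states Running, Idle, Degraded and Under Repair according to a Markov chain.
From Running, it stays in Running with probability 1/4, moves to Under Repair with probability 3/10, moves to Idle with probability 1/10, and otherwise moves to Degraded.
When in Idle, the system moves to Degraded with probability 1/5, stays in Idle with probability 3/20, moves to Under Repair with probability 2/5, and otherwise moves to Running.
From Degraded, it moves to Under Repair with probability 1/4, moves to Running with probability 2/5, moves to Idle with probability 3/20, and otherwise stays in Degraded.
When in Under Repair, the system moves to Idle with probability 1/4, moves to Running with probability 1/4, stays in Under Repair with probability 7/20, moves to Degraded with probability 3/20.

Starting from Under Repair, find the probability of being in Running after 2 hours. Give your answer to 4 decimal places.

Propagate the distribution vector 2 hours from Under Repair.
After 0 hours: (0.0000, 0.0000, 0.0000, 1.0000)
After 1 hour: (0.2500, 0.2500, 0.1500, 0.3500)
After 2 hours: (0.2725, 0.1725, 0.2200, 0.3350)
P(in Running after 2 hours) = 0.2725

0.2725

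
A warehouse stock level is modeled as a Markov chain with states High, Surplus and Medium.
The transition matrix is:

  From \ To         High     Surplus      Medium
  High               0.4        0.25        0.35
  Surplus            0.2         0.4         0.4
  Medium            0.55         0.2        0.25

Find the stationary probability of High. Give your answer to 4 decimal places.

0.3947

Let the stationary distribution be π with π = πP and π_1 + π_2 + π_3 = 1.
π_1 = 0.4·π_1 + 0.2·π_2 + 0.55·π_3
π_2 = 0.25·π_1 + 0.4·π_2 + 0.2·π_3
Solving with the normalization constraint gives π = (0.3947, 0.2747, 0.3307).
So the stationary probability of High is 0.3947.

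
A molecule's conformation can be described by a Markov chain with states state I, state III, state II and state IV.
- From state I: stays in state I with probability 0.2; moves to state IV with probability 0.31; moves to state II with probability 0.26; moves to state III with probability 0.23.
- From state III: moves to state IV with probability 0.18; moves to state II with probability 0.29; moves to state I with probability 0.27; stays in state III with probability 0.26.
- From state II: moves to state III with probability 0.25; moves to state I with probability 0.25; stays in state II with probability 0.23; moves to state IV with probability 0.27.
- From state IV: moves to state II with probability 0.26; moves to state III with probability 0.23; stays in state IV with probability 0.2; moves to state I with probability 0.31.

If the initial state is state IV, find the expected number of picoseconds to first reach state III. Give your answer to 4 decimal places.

Let t(s) be the expected number of picoseconds to first reach state III from state s, with t(state III) = 0. Conditioning on the first picosecond:
t(state I) = 1 + 0.2·t(state I) + 0.26·t(state II) + 0.31·t(state IV)
t(state II) = 1 + 0.25·t(state I) + 0.23·t(state II) + 0.27·t(state IV)
t(state IV) = 1 + 0.31·t(state I) + 0.26·t(state II) + 0.2·t(state IV)
Solving: t(state I) = 4.2544, t(state II) = 4.1718, t(state IV) = 4.2544.
Expected picoseconds from state IV to state III: 4.2544.

4.2544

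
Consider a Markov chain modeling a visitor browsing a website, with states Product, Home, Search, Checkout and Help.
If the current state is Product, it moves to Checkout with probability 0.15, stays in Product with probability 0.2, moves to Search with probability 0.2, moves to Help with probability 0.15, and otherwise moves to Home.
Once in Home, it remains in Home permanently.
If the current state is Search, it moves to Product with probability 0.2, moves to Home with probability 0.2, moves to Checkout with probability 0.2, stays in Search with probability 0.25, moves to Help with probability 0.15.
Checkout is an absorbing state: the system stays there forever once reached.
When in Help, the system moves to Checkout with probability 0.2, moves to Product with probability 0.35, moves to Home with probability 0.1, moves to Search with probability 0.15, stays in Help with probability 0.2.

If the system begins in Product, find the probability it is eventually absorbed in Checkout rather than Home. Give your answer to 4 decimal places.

0.4037

Let h(s) be the probability of absorption at Checkout starting from transient state s. Then h(Checkout) = 1 and h(Home) = 0. By first-step analysis:
h(Product) = 0.2·h(Product) + 0.3·0 + 0.2·h(Search) + 0.15·1 + 0.15·h(Help)
h(Search) = 0.2·h(Product) + 0.2·0 + 0.25·h(Search) + 0.2·1 + 0.15·h(Help)
h(Help) = 0.35·h(Product) + 0.1·0 + 0.15·h(Search) + 0.2·1 + 0.2·h(Help)
Solving: h(Product) = 0.4037, h(Search) = 0.4775, h(Help) = 0.5161.
Starting from Product, the probability is 0.4037.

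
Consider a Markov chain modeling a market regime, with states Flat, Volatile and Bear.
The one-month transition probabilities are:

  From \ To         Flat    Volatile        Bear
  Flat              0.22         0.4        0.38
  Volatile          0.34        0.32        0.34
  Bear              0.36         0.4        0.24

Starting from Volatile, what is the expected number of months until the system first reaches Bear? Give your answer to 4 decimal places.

Let t(s) be the expected number of months to first reach Bear from state s, with t(Bear) = 0. Conditioning on the first month:
t(Flat) = 1 + 0.22·t(Flat) + 0.4·t(Volatile)
t(Volatile) = 1 + 0.34·t(Flat) + 0.32·t(Volatile)
Solving: t(Flat) = 2.7383, t(Volatile) = 2.8398.
Expected months from Volatile to Bear: 2.8398.

2.8398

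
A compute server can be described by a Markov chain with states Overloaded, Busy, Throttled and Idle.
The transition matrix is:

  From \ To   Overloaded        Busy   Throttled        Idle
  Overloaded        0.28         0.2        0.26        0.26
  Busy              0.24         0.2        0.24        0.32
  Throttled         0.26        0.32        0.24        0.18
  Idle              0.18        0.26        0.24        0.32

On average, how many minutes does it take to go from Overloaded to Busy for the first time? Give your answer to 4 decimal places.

Let t(s) be the expected number of minutes to first reach Busy from state s, with t(Busy) = 0. Conditioning on the first minute:
t(Overloaded) = 1 + 0.28·t(Overloaded) + 0.26·t(Throttled) + 0.26·t(Idle)
t(Throttled) = 1 + 0.26·t(Overloaded) + 0.24·t(Throttled) + 0.18·t(Idle)
t(Idle) = 1 + 0.18·t(Overloaded) + 0.24·t(Throttled) + 0.32·t(Idle)
Solving: t(Overloaded) = 4.0765, t(Throttled) = 3.6166, t(Idle) = 3.8261.
Expected minutes from Overloaded to Busy: 4.0765.

4.0765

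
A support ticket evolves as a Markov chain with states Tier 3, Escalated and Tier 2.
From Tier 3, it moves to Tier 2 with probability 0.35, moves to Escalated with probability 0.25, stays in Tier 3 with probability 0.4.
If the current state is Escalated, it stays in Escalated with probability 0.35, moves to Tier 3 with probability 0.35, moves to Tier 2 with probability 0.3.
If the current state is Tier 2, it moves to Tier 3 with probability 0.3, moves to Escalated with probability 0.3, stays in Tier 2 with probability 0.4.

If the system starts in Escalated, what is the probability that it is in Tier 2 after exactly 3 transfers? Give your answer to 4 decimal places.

0.3524

Propagate the distribution vector 3 transfers from Escalated.
After 0 transfers: (0.0000, 1.0000, 0.0000)
After 1 transfer: (0.3500, 0.3500, 0.3000)
After 2 transfers: (0.3525, 0.3000, 0.3475)
After 3 transfers: (0.3503, 0.2974, 0.3524)
P(in Tier 2 after 3 transfers) = 0.3524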